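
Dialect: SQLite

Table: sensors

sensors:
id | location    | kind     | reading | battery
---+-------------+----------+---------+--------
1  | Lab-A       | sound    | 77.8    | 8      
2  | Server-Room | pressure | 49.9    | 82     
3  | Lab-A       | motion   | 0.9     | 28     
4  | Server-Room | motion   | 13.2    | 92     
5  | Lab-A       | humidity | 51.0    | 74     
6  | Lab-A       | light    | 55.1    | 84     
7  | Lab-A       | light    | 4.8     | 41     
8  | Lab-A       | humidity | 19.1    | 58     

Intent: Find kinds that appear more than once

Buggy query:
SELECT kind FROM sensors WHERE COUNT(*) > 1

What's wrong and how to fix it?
Bug: WHERE can't reference COUNT(*); aggregates are computed after WHERE

Fix: GROUP BY kind, then filter groups with HAVING COUNT(*) > 1

Corrected query:
SELECT kind FROM sensors GROUP BY kind HAVING COUNT(*) > 1

Result:
kind    
--------
humidity
light   
motion  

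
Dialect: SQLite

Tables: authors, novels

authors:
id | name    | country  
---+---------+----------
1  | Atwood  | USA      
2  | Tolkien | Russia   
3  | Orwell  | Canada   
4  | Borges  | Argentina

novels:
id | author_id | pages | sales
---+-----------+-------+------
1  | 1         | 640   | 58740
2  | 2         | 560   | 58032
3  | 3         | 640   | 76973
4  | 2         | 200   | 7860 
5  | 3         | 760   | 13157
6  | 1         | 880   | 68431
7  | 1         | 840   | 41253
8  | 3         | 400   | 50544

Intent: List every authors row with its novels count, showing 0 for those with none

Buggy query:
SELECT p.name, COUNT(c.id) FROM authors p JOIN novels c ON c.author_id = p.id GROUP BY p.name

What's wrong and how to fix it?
Bug: INNER JOIN drops authors rows that have no matching novels rows

Fix: Switch to LEFT JOIN to retain unmatched parent rows

Corrected query:
SELECT p.name, COUNT(c.id) FROM authors p LEFT JOIN novels c ON c.author_id = p.id GROUP BY p.name

Result:
name    | COUNT(c.id)
--------+------------
Atwood  | 3          
Borges  | 0          
Orwell  | 3          
Tolkien | 2          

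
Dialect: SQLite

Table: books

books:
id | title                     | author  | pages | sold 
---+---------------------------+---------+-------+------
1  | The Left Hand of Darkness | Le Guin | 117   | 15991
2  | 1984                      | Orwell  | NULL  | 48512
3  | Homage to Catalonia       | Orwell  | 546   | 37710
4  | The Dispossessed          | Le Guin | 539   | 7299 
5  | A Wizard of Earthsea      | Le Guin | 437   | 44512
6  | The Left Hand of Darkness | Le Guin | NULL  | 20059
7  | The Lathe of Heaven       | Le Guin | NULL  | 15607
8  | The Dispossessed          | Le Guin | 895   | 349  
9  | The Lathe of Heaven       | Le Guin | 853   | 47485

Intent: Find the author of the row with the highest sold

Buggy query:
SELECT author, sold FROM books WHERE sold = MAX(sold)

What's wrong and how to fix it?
Bug: MAX(sold) is an aggregate and cannot be used directly in WHERE

Fix: Wrap MAX in a scalar subquery so WHERE compares against a single value

Corrected query:
SELECT author, sold FROM books WHERE sold = (SELECT MAX(sold) FROM books)

Result:
author | sold 
-------+------
Orwell | 48512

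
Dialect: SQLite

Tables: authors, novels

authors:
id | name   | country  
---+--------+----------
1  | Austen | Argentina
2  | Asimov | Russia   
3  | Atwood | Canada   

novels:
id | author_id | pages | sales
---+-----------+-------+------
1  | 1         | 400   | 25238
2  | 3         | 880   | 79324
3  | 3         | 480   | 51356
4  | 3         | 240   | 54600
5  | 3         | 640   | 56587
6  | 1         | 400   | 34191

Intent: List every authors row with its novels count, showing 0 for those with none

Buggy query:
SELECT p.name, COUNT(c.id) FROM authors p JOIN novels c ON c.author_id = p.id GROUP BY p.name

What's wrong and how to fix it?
Bug: An inner join excludes parents with zero children

Fix: Use LEFT JOIN so parents without children still appear (COUNT(c.id) gives 0)

Corrected query:
SELECT p.name, COUNT(c.id) FROM authors p LEFT JOIN novels c ON c.author_id = p.id GROUP BY p.name

Result:
name   | COUNT(c.id)
-------+------------
Asimov | 0          
Atwood | 4          
Austen | 2          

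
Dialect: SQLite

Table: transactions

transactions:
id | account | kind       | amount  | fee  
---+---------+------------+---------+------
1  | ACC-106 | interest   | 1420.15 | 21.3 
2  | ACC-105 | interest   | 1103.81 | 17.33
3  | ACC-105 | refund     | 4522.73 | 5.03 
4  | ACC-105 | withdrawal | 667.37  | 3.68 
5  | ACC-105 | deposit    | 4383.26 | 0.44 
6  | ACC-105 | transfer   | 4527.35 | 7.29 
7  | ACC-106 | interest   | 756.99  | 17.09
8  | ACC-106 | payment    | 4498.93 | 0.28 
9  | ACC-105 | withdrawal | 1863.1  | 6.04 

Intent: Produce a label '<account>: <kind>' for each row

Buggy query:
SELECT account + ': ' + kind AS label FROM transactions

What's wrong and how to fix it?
Bug: SQLite uses || for string concatenation; + coerces text to numbers (yielding 0)

Fix: Replace + with || to concatenate text

Corrected query:
SELECT account || ': ' || kind AS label FROM transactions

Result:
label              
-------------------
ACC-106: interest  
ACC-105: interest  
ACC-105: refund    
ACC-105: withdrawal
ACC-105: deposit   
ACC-105: transfer  
ACC-106: interest  
ACC-106: payment   
ACC-105: withdrawal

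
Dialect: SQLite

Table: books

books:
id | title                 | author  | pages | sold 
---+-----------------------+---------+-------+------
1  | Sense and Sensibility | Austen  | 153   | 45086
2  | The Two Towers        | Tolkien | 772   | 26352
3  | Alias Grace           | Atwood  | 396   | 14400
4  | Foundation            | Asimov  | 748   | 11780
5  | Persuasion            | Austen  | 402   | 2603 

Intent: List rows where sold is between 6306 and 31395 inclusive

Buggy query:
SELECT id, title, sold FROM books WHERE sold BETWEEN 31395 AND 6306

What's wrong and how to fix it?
Bug: The bounds are reversed; BETWEEN a AND b requires a <= b to match anything

Fix: Swap the bounds so the smaller value comes first

Corrected query:
SELECT id, title, sold FROM books WHERE sold BETWEEN 6306 AND 31395

Result:
id | title          | sold 
---+----------------+------
2  | The Two Towers | 26352
3  | Alias Grace    | 14400
4  | Foundation     | 11780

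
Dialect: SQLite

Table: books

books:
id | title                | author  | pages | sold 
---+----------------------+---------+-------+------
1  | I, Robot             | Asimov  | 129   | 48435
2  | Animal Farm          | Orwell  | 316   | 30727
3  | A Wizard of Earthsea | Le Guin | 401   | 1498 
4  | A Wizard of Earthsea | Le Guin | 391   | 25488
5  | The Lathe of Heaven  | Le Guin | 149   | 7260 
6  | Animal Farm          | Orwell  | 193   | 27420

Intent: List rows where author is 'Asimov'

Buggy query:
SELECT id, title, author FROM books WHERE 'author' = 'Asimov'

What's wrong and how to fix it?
Bug: Single quotes denote string literals in SQL; the column name is being compared as a constant string

Fix: Reference the column as author without single quotes

Corrected query:
SELECT id, title, author FROM books WHERE author = 'Asimov'

Result:
id | title    | author
---+----------+-------
1  | I, Robot | Asimov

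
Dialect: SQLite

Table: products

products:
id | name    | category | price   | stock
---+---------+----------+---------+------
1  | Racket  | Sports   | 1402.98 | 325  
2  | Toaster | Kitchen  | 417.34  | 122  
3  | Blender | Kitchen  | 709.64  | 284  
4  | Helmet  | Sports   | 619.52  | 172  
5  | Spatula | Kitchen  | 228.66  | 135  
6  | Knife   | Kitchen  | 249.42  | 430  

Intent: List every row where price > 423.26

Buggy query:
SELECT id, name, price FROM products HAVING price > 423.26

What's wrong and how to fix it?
Bug: This is a non-aggregate query (no GROUP BY, no aggregates), so in SQLite the HAVING clause is invalid here; a row-level condition belongs in WHERE

Fix: Use WHERE for row-level filtering

Corrected query:
SELECT id, name, price FROM products WHERE price > 423.26

Result:
id | name    | price  
---+---------+--------
1  | Racket  | 1402.98
3  | Blender | 709.64 
4  | Helmet  | 619.52 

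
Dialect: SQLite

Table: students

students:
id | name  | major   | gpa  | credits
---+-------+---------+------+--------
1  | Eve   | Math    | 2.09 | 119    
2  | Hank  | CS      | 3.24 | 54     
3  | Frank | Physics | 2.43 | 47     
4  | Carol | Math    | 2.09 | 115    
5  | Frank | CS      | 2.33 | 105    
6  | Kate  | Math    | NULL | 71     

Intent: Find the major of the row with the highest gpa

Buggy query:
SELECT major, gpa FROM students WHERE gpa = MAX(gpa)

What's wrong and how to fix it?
Bug: WHERE is evaluated per row; an aggregate over the whole table isn't defined there

Fix: Use a subquery: WHERE gpa = (SELECT MAX(gpa) FROM students)

Corrected query:
SELECT major, gpa FROM students WHERE gpa = (SELECT MAX(gpa) FROM students)

Result:
major | gpa 
------+-----
CS    | 3.24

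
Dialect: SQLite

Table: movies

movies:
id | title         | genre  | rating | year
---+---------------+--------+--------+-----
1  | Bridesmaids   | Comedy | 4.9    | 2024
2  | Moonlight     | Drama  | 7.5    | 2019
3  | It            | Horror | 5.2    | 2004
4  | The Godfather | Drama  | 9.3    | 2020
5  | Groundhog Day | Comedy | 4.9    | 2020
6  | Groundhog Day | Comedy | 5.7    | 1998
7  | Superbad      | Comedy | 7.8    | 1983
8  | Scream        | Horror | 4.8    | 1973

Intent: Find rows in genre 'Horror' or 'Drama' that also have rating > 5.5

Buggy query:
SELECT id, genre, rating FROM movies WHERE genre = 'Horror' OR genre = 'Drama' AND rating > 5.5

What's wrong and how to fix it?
Bug: AND binds tighter than OR, so this parses as genre = 'Horror' OR (genre = 'Drama' AND rating > 5.5)

Fix: Add parentheses around the OR so the AND applies to both alternatives

Corrected query:
SELECT id, genre, rating FROM movies WHERE (genre = 'Horror' OR genre = 'Drama') AND rating > 5.5

Result:
id | genre | rating
---+-------+-------
2  | Drama | 7.5   
4  | Drama | 9.3   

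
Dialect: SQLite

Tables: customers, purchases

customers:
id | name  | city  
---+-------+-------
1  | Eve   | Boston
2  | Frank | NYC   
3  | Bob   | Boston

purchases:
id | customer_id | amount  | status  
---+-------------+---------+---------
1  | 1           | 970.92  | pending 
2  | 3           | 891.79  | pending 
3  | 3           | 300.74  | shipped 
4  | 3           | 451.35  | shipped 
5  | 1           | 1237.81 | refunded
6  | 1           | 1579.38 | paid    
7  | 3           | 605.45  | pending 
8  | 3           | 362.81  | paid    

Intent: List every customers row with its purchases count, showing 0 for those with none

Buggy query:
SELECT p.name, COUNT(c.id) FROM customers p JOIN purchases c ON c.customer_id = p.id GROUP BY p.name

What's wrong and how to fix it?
Bug: INNER JOIN drops customers rows that have no matching purchases rows

Fix: Switch to LEFT JOIN to retain unmatched parent rows

Corrected query:
SELECT p.name, COUNT(c.id) FROM customers p LEFT JOIN purchases c ON c.customer_id = p.id GROUP BY p.name

Result:
name  | COUNT(c.id)
------+------------
Bob   | 5          
Eve   | 3          
Frank | 0          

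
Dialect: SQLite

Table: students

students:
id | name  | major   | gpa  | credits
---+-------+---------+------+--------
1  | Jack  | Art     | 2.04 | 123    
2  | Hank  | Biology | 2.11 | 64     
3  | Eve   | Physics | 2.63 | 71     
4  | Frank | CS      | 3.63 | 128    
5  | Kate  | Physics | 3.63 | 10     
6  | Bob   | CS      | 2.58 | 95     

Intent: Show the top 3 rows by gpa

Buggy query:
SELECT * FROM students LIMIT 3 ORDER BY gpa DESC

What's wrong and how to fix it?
Bug: LIMIT must come after ORDER BY

Fix: Sort with ORDER BY, then apply LIMIT

Corrected query:
SELECT * FROM students ORDER BY gpa DESC LIMIT 3

Result:
id | name  | major   | gpa  | credits
---+-------+---------+------+--------
4  | Frank | CS      | 3.63 | 128    
5  | Kate  | Physics | 3.63 | 10     
3  | Eve   | Physics | 2.63 | 71     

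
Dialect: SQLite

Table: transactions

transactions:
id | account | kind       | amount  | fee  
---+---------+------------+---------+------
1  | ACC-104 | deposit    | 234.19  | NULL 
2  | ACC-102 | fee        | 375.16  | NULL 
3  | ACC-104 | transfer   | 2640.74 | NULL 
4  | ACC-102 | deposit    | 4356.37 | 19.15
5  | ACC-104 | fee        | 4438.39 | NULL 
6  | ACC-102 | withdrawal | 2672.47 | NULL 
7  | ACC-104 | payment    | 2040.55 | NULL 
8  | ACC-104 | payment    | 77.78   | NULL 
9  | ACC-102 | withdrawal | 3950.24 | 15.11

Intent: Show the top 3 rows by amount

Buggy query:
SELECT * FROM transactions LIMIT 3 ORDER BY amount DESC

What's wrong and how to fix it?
Bug: LIMIT must come after ORDER BY

Fix: Swap the clauses: ORDER BY first, then LIMIT

Corrected query:
SELECT * FROM transactions ORDER BY amount DESC LIMIT 3

Result:
id | account | kind       | amount  | fee  
---+---------+------------+---------+------
5  | ACC-104 | fee        | 4438.39 | NULL 
4  | ACC-102 | deposit    | 4356.37 | 19.15
9  | ACC-102 | withdrawal | 3950.24 | 15.11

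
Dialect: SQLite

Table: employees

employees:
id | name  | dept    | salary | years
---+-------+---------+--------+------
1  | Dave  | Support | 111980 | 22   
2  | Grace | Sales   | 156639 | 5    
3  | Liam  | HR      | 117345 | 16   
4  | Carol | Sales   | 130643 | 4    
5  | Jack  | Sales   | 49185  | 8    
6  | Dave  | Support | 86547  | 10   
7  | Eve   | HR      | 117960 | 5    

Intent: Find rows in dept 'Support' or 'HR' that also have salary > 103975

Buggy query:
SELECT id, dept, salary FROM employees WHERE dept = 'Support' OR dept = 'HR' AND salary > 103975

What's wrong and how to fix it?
Bug: AND binds tighter than OR, so this parses as dept = 'Support' OR (dept = 'HR' AND salary > 103975)

Fix: Group the OR with parentheses (or use IN), then AND the threshold

Corrected query:
SELECT id, dept, salary FROM employees WHERE (dept = 'Support' OR dept = 'HR') AND salary > 103975

Result:
id | dept    | salary
---+---------+-------
1  | Support | 111980
3  | HR      | 117345
7  | HR      | 117960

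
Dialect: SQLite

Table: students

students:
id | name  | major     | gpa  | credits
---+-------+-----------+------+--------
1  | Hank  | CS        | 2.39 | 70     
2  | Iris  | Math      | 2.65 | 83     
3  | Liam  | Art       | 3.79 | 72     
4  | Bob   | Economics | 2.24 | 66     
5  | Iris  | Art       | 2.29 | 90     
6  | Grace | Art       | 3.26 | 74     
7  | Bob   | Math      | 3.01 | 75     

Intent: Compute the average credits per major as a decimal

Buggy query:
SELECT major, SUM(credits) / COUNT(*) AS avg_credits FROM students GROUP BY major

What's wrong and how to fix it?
Bug: Both operands are integers, so '/' performs integer division and truncates

Fix: Multiply by 1.0 (or CAST to REAL) to force floating-point division

Corrected query:
SELECT major, SUM(credits) * 1.0 / COUNT(*) AS avg_credits FROM students GROUP BY major

Result:
major     | avg_credits
----------+------------
Art       | 78.666667  
CS        | 70         
Economics | 66         
Math      | 79         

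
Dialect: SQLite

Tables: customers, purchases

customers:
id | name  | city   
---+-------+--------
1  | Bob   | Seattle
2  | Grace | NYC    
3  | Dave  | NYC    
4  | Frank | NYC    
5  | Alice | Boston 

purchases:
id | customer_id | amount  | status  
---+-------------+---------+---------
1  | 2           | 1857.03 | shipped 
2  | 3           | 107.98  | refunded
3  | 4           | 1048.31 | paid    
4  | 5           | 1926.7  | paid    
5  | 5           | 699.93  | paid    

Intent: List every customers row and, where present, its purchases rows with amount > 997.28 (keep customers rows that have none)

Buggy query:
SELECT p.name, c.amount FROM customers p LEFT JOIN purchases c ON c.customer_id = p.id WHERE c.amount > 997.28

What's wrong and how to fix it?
Bug: Filtering c.amount in WHERE discards the NULL rows produced by LEFT JOIN, turning it into an inner join

Fix: Move the right-table condition into the ON clause so unmatched parents are kept

Corrected query:
SELECT p.name, c.amount FROM customers p LEFT JOIN purchases c ON c.customer_id = p.id AND c.amount > 997.28

Result:
name  | amount 
------+--------
Bob   | NULL   
Grace | 1857.03
Dave  | NULL   
Frank | 1048.31
Alice | 1926.7 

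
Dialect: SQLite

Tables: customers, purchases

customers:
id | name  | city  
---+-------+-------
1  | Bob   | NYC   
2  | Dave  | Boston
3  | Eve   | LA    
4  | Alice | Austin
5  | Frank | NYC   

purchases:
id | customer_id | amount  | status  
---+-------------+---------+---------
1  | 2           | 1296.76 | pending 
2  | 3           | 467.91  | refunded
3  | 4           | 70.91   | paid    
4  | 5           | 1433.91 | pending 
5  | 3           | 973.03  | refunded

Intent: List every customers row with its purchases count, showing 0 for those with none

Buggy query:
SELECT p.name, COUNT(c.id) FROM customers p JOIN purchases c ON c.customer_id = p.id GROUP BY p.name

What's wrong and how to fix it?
Bug: INNER JOIN drops customers rows that have no matching purchases rows

Fix: Use LEFT JOIN so parents without children still appear (COUNT(c.id) gives 0)

Corrected query:
SELECT p.name, COUNT(c.id) FROM customers p LEFT JOIN purchases c ON c.customer_id = p.id GROUP BY p.name

Result:
name  | COUNT(c.id)
------+------------
Alice | 1          
Bob   | 0          
Dave  | 1          
Eve   | 2          
Frank | 1          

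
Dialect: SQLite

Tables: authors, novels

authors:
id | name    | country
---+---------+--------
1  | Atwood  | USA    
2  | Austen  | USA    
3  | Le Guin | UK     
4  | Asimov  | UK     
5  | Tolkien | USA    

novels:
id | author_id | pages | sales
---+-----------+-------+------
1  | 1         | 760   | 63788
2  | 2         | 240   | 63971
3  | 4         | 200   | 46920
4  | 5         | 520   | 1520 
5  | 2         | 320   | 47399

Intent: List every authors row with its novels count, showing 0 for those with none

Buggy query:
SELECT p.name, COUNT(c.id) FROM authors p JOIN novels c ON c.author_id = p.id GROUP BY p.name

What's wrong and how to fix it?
Bug: An inner join excludes parents with zero children

Fix: Use LEFT JOIN so parents without children still appear (COUNT(c.id) gives 0)

Corrected query:
SELECT p.name, COUNT(c.id) FROM authors p LEFT JOIN novels c ON c.author_id = p.id GROUP BY p.name

Result:
name    | COUNT(c.id)
--------+------------
Asimov  | 1          
Atwood  | 1          
Austen  | 2          
Le Guin | 0          
Tolkien | 1          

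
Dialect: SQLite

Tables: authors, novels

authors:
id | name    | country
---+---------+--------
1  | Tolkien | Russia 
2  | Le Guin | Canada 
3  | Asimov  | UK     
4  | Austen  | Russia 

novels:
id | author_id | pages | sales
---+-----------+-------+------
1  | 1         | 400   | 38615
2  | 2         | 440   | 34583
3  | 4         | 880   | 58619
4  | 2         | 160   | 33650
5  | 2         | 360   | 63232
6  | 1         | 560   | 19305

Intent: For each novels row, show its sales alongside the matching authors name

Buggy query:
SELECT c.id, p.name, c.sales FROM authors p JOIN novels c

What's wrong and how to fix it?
Bug: JOIN with no ON clause produces a cartesian product; every novels row pairs with every authors row

Fix: Add ON c.author_id = p.id to the JOIN

Corrected query:
SELECT c.id, p.name, c.sales FROM authors p JOIN novels c ON c.author_id = p.id

Result:
id | name    | sales
---+---------+------
1  | Tolkien | 38615
2  | Le Guin | 34583
3  | Austen  | 58619
4  | Le Guin | 33650
5  | Le Guin | 63232
6  | Tolkien | 19305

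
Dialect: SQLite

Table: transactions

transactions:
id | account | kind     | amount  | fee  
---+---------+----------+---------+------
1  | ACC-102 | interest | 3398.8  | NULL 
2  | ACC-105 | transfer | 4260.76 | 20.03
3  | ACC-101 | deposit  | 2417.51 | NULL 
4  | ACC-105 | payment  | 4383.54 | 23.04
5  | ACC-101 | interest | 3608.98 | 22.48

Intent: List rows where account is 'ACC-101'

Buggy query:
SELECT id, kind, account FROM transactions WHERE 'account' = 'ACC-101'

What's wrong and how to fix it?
Bug: 'account' in single quotes is a string literal, not the column; the comparison is literal-vs-literal and never true

Fix: Remove the quotes around the column name (or use double quotes for an identifier)

Corrected query:
SELECT id, kind, account FROM transactions WHERE account = 'ACC-101'

Result:
id | kind     | account
---+----------+--------
3  | deposit  | ACC-101
5  | interest | ACC-101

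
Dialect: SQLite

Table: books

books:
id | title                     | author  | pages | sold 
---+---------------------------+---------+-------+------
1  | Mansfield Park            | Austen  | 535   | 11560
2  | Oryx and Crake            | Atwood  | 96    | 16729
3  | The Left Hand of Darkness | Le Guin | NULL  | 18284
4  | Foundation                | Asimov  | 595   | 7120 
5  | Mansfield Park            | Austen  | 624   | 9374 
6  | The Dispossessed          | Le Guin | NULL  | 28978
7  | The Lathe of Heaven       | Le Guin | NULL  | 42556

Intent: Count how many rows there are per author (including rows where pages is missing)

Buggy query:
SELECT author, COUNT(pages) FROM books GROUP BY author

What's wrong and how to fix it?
Bug: COUNT(pages) skips NULLs, so groups with missing pages are undercounted

Fix: Use COUNT(*) to count all rows regardless of NULL

Corrected query:
SELECT author, COUNT(*) FROM books GROUP BY author

Result:
author  | COUNT(*)
--------+---------
Asimov  | 1       
Atwood  | 1       
Austen  | 2       
Le Guin | 3       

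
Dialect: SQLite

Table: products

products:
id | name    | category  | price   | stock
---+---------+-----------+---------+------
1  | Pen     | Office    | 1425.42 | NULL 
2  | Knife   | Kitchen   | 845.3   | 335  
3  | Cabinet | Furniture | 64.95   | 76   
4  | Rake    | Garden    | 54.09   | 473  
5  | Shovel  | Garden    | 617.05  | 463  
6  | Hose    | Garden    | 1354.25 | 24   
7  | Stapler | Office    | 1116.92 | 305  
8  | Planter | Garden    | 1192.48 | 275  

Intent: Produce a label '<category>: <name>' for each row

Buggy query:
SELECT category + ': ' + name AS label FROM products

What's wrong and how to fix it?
Bug: SQLite uses || for string concatenation; + coerces text to numbers (yielding 0)

Fix: Use the || operator for string concatenation

Corrected query:
SELECT category || ': ' || name AS label FROM products

Result:
label             
------------------
Office: Pen       
Kitchen: Knife    
Furniture: Cabinet
Garden: Rake      
Garden: Shovel    
Garden: Hose      
Office: Stapler   
Garden: Planter   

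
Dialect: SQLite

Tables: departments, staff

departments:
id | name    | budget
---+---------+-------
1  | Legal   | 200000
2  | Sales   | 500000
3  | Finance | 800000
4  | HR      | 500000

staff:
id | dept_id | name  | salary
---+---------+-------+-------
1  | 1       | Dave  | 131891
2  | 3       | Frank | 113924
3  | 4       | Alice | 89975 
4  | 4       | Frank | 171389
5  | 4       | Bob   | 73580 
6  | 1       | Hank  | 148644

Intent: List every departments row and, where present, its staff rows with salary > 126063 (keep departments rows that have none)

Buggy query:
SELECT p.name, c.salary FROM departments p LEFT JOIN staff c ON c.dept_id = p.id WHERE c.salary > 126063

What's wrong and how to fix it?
Bug: A WHERE condition on the right-hand table after LEFT JOIN drops unmatched parents

Fix: Move the right-table condition into the ON clause so unmatched parents are kept

Corrected query:
SELECT p.name, c.salary FROM departments p LEFT JOIN staff c ON c.dept_id = p.id AND c.salary > 126063

Result:
name    | salary
--------+-------
Legal   | 131891
Legal   | 148644
Sales   | NULL  
Finance | NULL  
HR      | 171389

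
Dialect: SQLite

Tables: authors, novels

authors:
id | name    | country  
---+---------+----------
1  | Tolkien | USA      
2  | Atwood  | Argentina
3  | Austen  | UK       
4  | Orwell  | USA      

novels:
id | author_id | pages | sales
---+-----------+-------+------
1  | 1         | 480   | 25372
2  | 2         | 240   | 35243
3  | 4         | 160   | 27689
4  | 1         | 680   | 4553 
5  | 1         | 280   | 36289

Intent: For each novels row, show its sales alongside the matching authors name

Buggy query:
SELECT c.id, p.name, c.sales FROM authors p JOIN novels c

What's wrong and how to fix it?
Bug: Missing join condition: each novels row is matched to all authors rows instead of just its own

Fix: Specify the join condition linking the foreign key to the parent id

Corrected query:
SELECT c.id, p.name, c.sales FROM authors p JOIN novels c ON c.author_id = p.id

Result:
id | name    | sales
---+---------+------
1  | Tolkien | 25372
2  | Atwood  | 35243
3  | Orwell  | 27689
4  | Tolkien | 4553 
5  | Tolkien | 36289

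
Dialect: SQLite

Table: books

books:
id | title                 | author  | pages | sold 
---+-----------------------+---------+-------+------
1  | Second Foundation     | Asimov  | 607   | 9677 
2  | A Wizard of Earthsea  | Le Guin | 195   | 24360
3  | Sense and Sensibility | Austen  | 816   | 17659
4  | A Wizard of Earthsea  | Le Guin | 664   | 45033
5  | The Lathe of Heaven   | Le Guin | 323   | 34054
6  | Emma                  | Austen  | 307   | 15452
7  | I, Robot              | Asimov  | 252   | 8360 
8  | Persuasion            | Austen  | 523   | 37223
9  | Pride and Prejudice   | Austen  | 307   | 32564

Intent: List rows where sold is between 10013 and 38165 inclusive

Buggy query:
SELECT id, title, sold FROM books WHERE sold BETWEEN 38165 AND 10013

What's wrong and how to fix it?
Bug: BETWEEN expects the lower bound first; with 38165 AND 10013 the range is empty

Fix: Write BETWEEN 10013 AND 38165

Corrected query:
SELECT id, title, sold FROM books WHERE sold BETWEEN 10013 AND 38165

Result:
id | title                 | sold 
---+-----------------------+------
2  | A Wizard of Earthsea  | 24360
3  | Sense and Sensibility | 17659
5  | The Lathe of Heaven   | 34054
6  | Emma                  | 15452
8  | Persuasion            | 37223
9  | Pride and Prejudice   | 32564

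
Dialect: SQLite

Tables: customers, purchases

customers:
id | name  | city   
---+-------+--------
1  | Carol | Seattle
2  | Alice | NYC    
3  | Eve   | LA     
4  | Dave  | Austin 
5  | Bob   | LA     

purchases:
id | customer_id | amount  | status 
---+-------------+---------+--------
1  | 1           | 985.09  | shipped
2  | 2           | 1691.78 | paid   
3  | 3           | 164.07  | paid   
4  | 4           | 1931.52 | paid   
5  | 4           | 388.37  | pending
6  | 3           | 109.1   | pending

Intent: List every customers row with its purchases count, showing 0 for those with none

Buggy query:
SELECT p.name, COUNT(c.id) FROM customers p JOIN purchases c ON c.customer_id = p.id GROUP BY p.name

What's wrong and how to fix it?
Bug: INNER JOIN drops customers rows that have no matching purchases rows

Fix: Use LEFT JOIN so parents without children still appear (COUNT(c.id) gives 0)

Corrected query:
SELECT p.name, COUNT(c.id) FROM customers p LEFT JOIN purchases c ON c.customer_id = p.id GROUP BY p.name

Result:
name  | COUNT(c.id)
------+------------
Alice | 1          
Bob   | 0          
Carol | 1          
Dave  | 2          
Eve   | 2          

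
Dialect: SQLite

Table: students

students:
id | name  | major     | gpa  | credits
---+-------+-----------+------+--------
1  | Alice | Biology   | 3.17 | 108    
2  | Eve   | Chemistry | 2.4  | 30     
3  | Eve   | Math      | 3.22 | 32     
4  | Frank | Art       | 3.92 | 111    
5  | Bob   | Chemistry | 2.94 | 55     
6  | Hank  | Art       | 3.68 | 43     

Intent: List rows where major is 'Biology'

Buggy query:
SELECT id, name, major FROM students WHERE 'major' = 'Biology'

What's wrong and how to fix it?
Bug: 'major' in single quotes is a string literal, not the column; the comparison is literal-vs-literal and never true

Fix: Remove the quotes around the column name (or use double quotes for an identifier)

Corrected query:
SELECT id, name, major FROM students WHERE major = 'Biology'

Result:
id | name  | major  
---+-------+--------
1  | Alice | Biology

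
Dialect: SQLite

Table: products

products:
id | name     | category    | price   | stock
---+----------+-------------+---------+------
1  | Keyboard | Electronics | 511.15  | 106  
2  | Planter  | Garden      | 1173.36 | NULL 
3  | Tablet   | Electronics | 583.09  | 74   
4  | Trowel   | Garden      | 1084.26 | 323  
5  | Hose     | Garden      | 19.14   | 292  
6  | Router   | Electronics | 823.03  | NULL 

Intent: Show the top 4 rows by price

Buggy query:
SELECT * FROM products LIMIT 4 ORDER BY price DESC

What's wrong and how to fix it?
Bug: LIMIT must come after ORDER BY

Fix: Sort with ORDER BY, then apply LIMIT

Corrected query:
SELECT * FROM products ORDER BY price DESC LIMIT 4

Result:
id | name    | category    | price   | stock
---+---------+-------------+---------+------
2  | Planter | Garden      | 1173.36 | NULL 
4  | Trowel  | Garden      | 1084.26 | 323  
6  | Router  | Electronics | 823.03  | NULL 
3  | Tablet  | Electronics | 583.09  | 74   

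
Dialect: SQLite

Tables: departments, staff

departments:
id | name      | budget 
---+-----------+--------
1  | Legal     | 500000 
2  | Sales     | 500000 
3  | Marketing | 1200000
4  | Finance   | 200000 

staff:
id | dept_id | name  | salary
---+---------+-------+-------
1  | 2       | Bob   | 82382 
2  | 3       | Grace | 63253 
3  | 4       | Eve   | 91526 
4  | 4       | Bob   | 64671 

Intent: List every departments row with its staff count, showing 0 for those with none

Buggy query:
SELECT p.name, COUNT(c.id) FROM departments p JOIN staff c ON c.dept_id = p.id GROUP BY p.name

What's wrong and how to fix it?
Bug: An inner join excludes parents with zero children

Fix: Switch to LEFT JOIN to retain unmatched parent rows

Corrected query:
SELECT p.name, COUNT(c.id) FROM departments p LEFT JOIN staff c ON c.dept_id = p.id GROUP BY p.name

Result:
name      | COUNT(c.id)
----------+------------
Finance   | 2          
Legal     | 0          
Marketing | 1          
Sales     | 1          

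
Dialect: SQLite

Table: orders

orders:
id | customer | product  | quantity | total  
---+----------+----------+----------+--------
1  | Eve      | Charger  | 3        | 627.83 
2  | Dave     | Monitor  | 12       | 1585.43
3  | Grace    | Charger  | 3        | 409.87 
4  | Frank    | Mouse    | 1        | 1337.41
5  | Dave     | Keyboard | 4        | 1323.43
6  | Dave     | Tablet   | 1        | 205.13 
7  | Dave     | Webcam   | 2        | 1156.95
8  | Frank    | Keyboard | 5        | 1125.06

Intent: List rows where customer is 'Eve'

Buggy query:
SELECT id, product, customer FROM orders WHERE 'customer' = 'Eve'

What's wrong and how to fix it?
Bug: 'customer' in single quotes is a string literal, not the column; the comparison is literal-vs-literal and never true

Fix: Remove the quotes around the column name (or use double quotes for an identifier)

Corrected query:
SELECT id, product, customer FROM orders WHERE customer = 'Eve'

Result:
id | product | customer
---+---------+---------
1  | Charger | Eve     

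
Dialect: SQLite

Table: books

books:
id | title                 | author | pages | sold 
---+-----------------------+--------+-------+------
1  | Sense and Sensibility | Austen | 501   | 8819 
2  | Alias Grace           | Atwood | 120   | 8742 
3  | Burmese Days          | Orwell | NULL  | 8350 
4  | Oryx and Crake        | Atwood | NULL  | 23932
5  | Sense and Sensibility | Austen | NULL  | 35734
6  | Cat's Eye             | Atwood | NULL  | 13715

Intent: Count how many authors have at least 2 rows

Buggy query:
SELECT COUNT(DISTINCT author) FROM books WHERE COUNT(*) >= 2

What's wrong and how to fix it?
Bug: COUNT(*) cannot appear in WHERE; the per-group count doesn't exist yet

Fix: Group first with HAVING COUNT(*) >= 2, then COUNT the resulting groups

Corrected query:
SELECT COUNT(*) FROM (SELECT author FROM books GROUP BY author HAVING COUNT(*) >= 2)

Result:
COUNT(*)
--------
2       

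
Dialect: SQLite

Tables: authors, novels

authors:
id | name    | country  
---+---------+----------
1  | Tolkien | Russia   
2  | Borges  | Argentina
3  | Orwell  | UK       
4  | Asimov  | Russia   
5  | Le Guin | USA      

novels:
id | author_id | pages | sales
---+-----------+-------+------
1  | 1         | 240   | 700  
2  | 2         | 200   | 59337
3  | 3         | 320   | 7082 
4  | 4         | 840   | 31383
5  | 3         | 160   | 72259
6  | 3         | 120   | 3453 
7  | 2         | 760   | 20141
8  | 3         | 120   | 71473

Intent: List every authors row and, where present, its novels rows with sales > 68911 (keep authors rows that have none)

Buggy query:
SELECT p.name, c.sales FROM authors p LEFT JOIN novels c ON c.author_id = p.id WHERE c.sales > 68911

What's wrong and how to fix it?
Bug: Filtering c.sales in WHERE discards the NULL rows produced by LEFT JOIN, turning it into an inner join

Fix: Move the right-table condition into the ON clause so unmatched parents are kept

Corrected query:
SELECT p.name, c.sales FROM authors p LEFT JOIN novels c ON c.author_id = p.id AND c.sales > 68911

Result:
name    | sales
--------+------
Tolkien | NULL 
Borges  | NULL 
Orwell  | 71473
Orwell  | 72259
Asimov  | NULL 
Le Guin | NULL 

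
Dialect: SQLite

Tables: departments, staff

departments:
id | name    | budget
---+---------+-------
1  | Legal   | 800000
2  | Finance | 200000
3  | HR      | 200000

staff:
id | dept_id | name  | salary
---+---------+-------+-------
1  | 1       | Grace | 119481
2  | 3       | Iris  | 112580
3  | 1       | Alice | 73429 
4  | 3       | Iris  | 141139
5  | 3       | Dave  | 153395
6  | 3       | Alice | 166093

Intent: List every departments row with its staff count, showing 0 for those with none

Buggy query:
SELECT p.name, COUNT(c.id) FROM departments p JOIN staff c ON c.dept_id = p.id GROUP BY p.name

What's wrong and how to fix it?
Bug: INNER JOIN drops departments rows that have no matching staff rows

Fix: Use LEFT JOIN so parents without children still appear (COUNT(c.id) gives 0)

Corrected query:
SELECT p.name, COUNT(c.id) FROM departments p LEFT JOIN staff c ON c.dept_id = p.id GROUP BY p.name

Result:
name    | COUNT(c.id)
--------+------------
Finance | 0          
HR      | 4          
Legal   | 2          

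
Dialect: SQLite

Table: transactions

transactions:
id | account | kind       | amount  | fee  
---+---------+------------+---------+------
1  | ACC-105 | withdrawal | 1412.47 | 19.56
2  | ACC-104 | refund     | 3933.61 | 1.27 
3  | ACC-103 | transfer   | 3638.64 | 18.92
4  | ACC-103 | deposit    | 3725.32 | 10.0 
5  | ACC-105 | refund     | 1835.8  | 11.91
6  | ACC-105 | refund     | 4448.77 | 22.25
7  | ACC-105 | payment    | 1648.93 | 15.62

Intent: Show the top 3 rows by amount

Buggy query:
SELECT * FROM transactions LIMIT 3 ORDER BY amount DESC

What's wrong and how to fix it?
Bug: LIMIT must come after ORDER BY

Fix: Swap the clauses: ORDER BY first, then LIMIT

Corrected query:
SELECT * FROM transactions ORDER BY amount DESC LIMIT 3

Result:
id | account | kind    | amount  | fee  
---+---------+---------+---------+------
6  | ACC-105 | refund  | 4448.77 | 22.25
2  | ACC-104 | refund  | 3933.61 | 1.27 
4  | ACC-103 | deposit | 3725.32 | 10   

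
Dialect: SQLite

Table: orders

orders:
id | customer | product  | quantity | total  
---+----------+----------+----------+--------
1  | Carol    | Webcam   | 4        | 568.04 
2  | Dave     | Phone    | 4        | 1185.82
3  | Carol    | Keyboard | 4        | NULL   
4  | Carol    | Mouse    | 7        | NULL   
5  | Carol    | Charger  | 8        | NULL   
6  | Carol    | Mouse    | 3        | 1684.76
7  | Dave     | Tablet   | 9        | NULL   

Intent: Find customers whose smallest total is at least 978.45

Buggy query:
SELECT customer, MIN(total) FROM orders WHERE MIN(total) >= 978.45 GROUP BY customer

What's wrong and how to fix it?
Bug: Aggregates like MIN are computed per group after WHERE runs

Fix: Replace WHERE with HAVING after the GROUP BY

Corrected query:
SELECT customer, MIN(total) FROM orders GROUP BY customer HAVING MIN(total) >= 978.45

Result:
customer | MIN(total)
---------+-----------
Dave     | 1185.82   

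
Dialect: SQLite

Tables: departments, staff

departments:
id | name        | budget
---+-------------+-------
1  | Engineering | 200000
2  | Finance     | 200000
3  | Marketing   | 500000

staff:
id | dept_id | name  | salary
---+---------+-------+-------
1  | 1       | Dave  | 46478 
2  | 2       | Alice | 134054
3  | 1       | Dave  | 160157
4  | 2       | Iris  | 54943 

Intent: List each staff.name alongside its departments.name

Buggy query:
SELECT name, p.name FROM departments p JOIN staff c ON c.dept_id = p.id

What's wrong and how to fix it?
Bug: 'name' exists in both joined tables, so the database can't tell which one is meant

Fix: Qualify the column with its table alias (c.name)

Corrected query:
SELECT c.name, p.name FROM departments p JOIN staff c ON c.dept_id = p.id

Result:
name  | name       
------+------------
Dave  | Engineering
Alice | Finance    
Dave  | Engineering
Iris  | Finance    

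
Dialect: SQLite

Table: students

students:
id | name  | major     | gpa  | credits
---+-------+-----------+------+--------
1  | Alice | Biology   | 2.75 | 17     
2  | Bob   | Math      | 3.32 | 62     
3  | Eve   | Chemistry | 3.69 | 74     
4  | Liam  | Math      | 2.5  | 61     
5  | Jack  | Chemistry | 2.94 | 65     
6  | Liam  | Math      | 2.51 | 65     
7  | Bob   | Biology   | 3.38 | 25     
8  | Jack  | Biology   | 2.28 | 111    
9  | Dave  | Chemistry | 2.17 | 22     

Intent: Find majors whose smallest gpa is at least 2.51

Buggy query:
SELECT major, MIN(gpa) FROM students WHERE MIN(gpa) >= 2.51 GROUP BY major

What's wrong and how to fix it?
Bug: MIN() in WHERE is a misuse of aggregate

Fix: Use HAVING for the per-group MIN condition

Corrected query:
SELECT major, MIN(gpa) FROM students GROUP BY major HAVING MIN(gpa) >= 2.51

Result:
(no rows)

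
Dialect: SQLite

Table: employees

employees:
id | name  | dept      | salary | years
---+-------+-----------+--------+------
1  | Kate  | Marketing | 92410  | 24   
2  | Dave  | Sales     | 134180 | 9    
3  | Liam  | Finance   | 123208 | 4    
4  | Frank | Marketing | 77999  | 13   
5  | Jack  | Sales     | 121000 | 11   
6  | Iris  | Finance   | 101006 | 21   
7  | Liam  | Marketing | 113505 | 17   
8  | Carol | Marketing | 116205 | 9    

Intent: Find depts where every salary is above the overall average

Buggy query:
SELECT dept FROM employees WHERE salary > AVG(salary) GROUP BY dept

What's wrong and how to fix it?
Bug: AVG() is an aggregate; it can't sit directly in WHERE

Fix: Compute the overall average in a scalar subquery and compare each group's MIN against it in HAVING

Corrected query:
SELECT dept FROM employees GROUP BY dept HAVING MIN(salary) > (SELECT AVG(salary) FROM employees)

Result:
dept 
-----
Sales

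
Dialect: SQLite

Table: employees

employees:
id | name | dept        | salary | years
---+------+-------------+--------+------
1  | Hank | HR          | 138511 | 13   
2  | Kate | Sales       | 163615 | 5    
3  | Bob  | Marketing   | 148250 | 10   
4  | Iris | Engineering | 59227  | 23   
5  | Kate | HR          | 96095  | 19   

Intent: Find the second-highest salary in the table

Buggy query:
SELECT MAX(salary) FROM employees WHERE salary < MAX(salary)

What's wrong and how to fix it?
Bug: The inner MAX is an aggregate inside WHERE, which is not allowed

Fix: Compute the overall MAX in a subquery, then take MAX of rows below it

Corrected query:
SELECT MAX(salary) FROM employees WHERE salary < (SELECT MAX(salary) FROM employees)

Result:
MAX(salary)
-----------
148250     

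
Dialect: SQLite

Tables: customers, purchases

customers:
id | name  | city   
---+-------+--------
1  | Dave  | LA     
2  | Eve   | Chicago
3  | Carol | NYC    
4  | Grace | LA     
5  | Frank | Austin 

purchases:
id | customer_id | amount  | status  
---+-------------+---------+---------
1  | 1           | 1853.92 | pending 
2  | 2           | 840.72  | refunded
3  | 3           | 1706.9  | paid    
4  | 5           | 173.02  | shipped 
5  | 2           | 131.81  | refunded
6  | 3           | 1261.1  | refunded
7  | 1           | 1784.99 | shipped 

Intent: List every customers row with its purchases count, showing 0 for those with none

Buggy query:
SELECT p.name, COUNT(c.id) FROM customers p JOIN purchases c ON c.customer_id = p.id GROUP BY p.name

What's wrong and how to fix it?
Bug: An inner join excludes parents with zero children

Fix: Use LEFT JOIN so parents without children still appear (COUNT(c.id) gives 0)

Corrected query:
SELECT p.name, COUNT(c.id) FROM customers p LEFT JOIN purchases c ON c.customer_id = p.id GROUP BY p.name

Result:
name  | COUNT(c.id)
------+------------
Carol | 2          
Dave  | 2          
Eve   | 2          
Frank | 1          
Grace | 0          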